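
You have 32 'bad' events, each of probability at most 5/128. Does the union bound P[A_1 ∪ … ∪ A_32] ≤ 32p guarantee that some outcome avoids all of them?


Union bound: P[∪_{i=1}^{32} A_i] ≤ Σ_i P[A_i] ≤ 32·p = 32·(5/128) = 5/4.
Numerically: 5/4 ≈ 1.25000.
Is 5/4 < 1? NO.
Since the bound 5/4 is ≥ 1, the union bound is uninformative here; it does NOT by itself certify existence.

32·p = 5/4 ≈ 1.25000; existence NOT certified by the union bound.


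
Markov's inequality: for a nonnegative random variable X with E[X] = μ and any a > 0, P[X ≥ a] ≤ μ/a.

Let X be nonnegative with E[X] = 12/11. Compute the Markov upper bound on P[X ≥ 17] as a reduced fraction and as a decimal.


μ = E[X] = 12/11, a = 17.
Markov: P[X ≥ 17] ≤ μ/a = (12/11)/17 = 12/187.
Numerically: ≈ 0.064171.
(Since a = 17 > μ = 1.090909, the bound 12/187 is < 1 and informative.)

P[X ≥ 17] ≤ 12/187 ≈ 0.064171.


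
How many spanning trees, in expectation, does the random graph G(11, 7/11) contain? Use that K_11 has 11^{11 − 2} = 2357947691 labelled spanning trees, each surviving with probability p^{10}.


K_11 has 11^{11 − 2} = 2357947691 labelled spanning trees.
For each such spanning tree H, let X_H = 1 if all 10 edges of H are present in G. Then P[X_H = 1] = p^{10} = (7/11)^{10} = 282475249/25937424601.
Summing the indicators: E[X] = Σ_H E[X_H] = 2357947691 · p^{10} = 2357947691 · 282475249/25937424601 = 282475249/11.
Numerically: E[X] ≈ 2.57e+07.

E[X] = 2357947691 · (7/11)^{10} = 282475249/11 ≈ 2.57e+07.


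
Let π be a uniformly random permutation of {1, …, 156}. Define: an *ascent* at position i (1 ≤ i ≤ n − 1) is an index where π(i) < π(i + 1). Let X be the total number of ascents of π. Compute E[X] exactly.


Write X = Σ X_I over i = 1, …, 155, with X_I the indicator of one ascent.
There are 155 indicators.
For each fixed i, the pair (π(i), π(i+1)) is a uniformly random ordered pair of distinct values from {1, …, 156}; by symmetry P[π(i) < π(i+1)] = 1/2.
By linearity: E[X] = 155 · (1/2) = (156 − 1) · (1/2) = 155/2 ≈ 77.500000.

E[X] = 155/2 = 77.500000.


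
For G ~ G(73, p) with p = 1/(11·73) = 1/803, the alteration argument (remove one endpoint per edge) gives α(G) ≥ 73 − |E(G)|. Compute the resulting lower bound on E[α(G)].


E[|E(G)|] = C(73, 2)·p = 2628 · (1/803) = 36/11.
E[α(G)] ≥ n − E[|E(G)|] = 73 − 36/11 = 767/11.
Numerically: ≈ 69.72727.
(This is only a lower bound; the true E[α(G)] may be larger.)

E[α(G)] ≥ 767/11 ≈ 69.72727.


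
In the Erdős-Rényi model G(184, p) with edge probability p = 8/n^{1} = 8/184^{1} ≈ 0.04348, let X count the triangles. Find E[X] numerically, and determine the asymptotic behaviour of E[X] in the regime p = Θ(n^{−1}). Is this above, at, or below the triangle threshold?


Number of potential triangles: C(184, 3) = 1021384.
Each occurs with probability p³ ≈ (0.04348)³ ≈ 8.218953e-05.
By linearity: E[X] = C(184, 3)·p³ ≈ 1021384 · 8.218953e-05 ≈ 83.9471.
Here α = 1, so p = 8/n is exactly at the triangle threshold p ~ 1/n. Asymptotically E[X] → c³/6 = 8³/6 = 256/3 ≈ 85.3333, a bounded constant. In this regime the triangle count is asymptotically Poisson(c³/6).

E[X] ≈ 83.9471; in regime p = Θ(1/n^{1}) E[X] stays bounded (at the triangle threshold p ~ 1/n).


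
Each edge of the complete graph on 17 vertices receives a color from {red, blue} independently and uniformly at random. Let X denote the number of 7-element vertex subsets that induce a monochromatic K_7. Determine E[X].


Let X = Σ_S X_S over the C(17, 7) = 19448 subsets S of size 7, where X_S = 1 if the K_7 on S is monochromatic.
For a fixed S, the K_7 on S has C(7, 2) = 21 edges. P[all 21 edges red] = (1/2)^21, and likewise for blue, so P[monochromatic] = 2·(1/2)^21 = 2^{1 − 21} = 1/1048576.
Summing: E[X] = C(17, 7) · 2^{1 − 21} = 19448 · 1/1048576 = 2431/131072.
Numerically: E[X] ≈ 0.018547.

E[X] = C(17,7)·2^(1−C(7,2)) = 2431/131072 ≈ 0.018547.


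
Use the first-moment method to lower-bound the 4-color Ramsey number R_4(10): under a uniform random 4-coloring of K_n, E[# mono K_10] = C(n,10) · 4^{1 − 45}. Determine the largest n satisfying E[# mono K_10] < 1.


We need C(n, 10) · 4^{1 − 45} < 1, i.e. C(n, 10) < 4^{45 − 1} = 309485009821345068724781056.
Check values of n near the boundary:
  n = 2017: C(2017, 10) = 300324964434452596180990448; 300324964434452596180990448 < 309485009821345068724781056? YES
  n = 2018: C(2018, 10) = 301820606687612220663963508; 301820606687612220663963508 < 309485009821345068724781056? YES
  n = 2019: C(2019, 10) = 303322949179835278009229628; 303322949179835278009229628 < 309485009821345068724781056? YES
  n = 2020: C(2020, 10) = 304832018578739931133653656; 304832018578739931133653656 < 309485009821345068724781056? YES
  n = 2021: C(2021, 10) = 306347841644770462864800616; 306347841644770462864800616 < 309485009821345068724781056? YES
  n = 2022: C(2022, 10) = 307870445231474093395937796; 307870445231474093395937796 < 309485009821345068724781056? YES
  n = 2023: C(2023, 10) = 309399856285778485315440716; 309399856285778485315440716 < 309485009821345068724781056? YES
  n = 2024: C(2024, 10) = 310936101848269937576192656; 310936101848269937576192656 < 309485009821345068724781056? NO
  n = 2025: C(2025, 10) = 312479209053472269772600560; 312479209053472269772600560 < 309485009821345068724781056? NO
  n = 2026: C(2026, 10) = 314029205130126398094885285; 314029205130126398094885285 < 309485009821345068724781056? NO
The largest n with C(n, 10) < 309485009821345068724781056 is n = 2023 (where E[X] = 77349964071444621328860179/77371252455336267181195264 ≈ 0.999725). Hence R_4(10) > 2023, i.e. R_4(10) ≥ 2024.

Largest n = 2023; hence R_4(10) > 2023.


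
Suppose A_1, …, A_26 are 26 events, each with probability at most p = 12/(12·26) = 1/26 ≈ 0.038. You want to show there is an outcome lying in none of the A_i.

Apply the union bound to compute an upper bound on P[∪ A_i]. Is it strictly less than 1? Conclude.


Union bound: P[∪_{i=1}^{26} A_i] ≤ Σ_i P[A_i] ≤ 26·p = 26·(1/26) = 1.
Numerically: 1 ≈ 1.000.
Is 1 < 1? NO.
Since the bound 1 is ≥ 1, the union bound is uninformative here; it does NOT by itself certify existence.

26·p = 1 ≈ 1.000; existence NOT certified by the union bound.


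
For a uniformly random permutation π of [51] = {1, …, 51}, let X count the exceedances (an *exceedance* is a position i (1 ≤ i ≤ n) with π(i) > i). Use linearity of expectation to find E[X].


Write X = Σ_{i=1}^{51} X_i, where X_i = 1_{π(i) > i}.
For each fixed i, π(i) is uniform over {1, …, 51} (marginal of a uniform permutation), so P[π(i) > i] = (n − i)/n. Summing: Σ_{i=1}^{51} (n − i)/n = (0 + 1 + … + 50)/51 = 51(51 − 1)/(2·51) = (51 − 1)/2.
Hence E[X] = Σ_{i=1}^{51} (51 − i)/51 = 25 ≈ 25.000.

E[X] = 25 = 25.000.


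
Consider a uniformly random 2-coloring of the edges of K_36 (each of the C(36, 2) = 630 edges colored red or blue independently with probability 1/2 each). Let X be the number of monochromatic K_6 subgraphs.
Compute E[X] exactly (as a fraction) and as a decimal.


Let X = Σ_S X_S over the C(36, 6) = 1947792 subsets S of size 6, where X_S = 1 if the K_6 on S is monochromatic.
For a fixed S, the K_6 on S has C(6, 2) = 15 edges. P[all 15 edges red] = (1/2)^15, and likewise for blue, so P[monochromatic] = 2·(1/2)^15 = 2^{1 − 15} = 1/16384.
By linearity: E[X] = C(36, 6) · 2^{1 − 15} = 1947792 · 1/16384 = 121737/1024.
Numerically: E[X] ≈ 118.884.

E[X] = C(36,6)·2^(1−C(6,2)) = 121737/1024 ≈ 118.884.


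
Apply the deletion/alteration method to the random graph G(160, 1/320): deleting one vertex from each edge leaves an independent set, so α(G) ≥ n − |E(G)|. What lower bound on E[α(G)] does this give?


E[|E(G)|] = C(160, 2)·p = 12720 · (1/320) = 159/4.
E[α(G)] ≥ n − E[|E(G)|] = 160 − 159/4 = 481/4.
Numerically: ≈ 120.2500.
(This is only a lower bound; the true E[α(G)] may be larger.)

E[α(G)] ≥ 481/4 ≈ 120.2500.


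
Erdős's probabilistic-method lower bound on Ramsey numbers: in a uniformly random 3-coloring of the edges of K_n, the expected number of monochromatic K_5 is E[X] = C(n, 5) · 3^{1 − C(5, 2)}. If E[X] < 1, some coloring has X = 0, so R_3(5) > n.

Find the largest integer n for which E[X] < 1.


We need C(n, 5) · 3^{1 − 10} < 1, i.e. C(n, 5) < 3^{10 − 1} = 19683.
Check values of n near the boundary:
  n = 17: C(17, 5) = 6188; 6188 < 19683? YES
  n = 18: C(18, 5) = 8568; 8568 < 19683? YES
  n = 19: C(19, 5) = 11628; 11628 < 19683? YES
  n = 20: C(20, 5) = 15504; 15504 < 19683? YES
  n = 21: C(21, 5) = 20349; 20349 < 19683? NO
The largest n with C(n, 5) < 19683 is n = 20 (where E[X] = 5168/6561 ≈ 0.7876848). Hence R_3(5) > 20, i.e. R_3(5) ≥ 21.

Largest n = 20; hence R_3(5) > 20.


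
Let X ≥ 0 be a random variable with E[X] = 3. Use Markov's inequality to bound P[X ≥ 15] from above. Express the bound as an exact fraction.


μ = E[X] = 3, a = 15.
Markov: P[X ≥ 15] ≤ μ/a = (3)/15 = 1/5.
Numerically: ≈ 0.200000.
(Since a = 15 > μ = 3.000000, the bound 1/5 is < 1 and informative.)

P[X ≥ 15] ≤ 1/5 ≈ 0.200000.


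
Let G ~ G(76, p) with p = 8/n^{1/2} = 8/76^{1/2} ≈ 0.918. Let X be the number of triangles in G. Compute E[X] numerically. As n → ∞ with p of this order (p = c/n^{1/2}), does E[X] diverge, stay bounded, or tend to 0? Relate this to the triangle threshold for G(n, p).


Number of potential triangles: C(76, 3) = 70300.
Each occurs with probability p³ ≈ (0.918)³ ≈ 7.72769e-01.
By linearity: E[X] = C(76, 3)·p³ ≈ 70300 · 7.72769e-01 ≈ 54325.646.
Since α = 1/2 < 1, p = c/n^{1/2} ≫ 1/n is above the triangle threshold p ~ 1/n. Asymptotically E[X] ~ (c³/6)·n^{3(1−α)} = (8³/6)·n^{1.5} → ∞; triangles are abundant w.h.p.

E[X] ≈ 54325.646; in regime p = Θ(1/n^{1/2}) E[X] diverges (above the triangle threshold p ~ 1/n).


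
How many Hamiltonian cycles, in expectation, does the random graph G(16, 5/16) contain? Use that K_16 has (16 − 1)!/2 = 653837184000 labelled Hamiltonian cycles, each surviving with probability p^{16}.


K_16 has (16 − 1)!/2 = 653837184000 labelled Hamiltonian cycles.
For each such Hamiltonian cycle H, let X_H = 1 if all 16 edges of H are present in G. Then P[X_H = 1] = p^{16} = (5/16)^{16} = 152587890625/18446744073709551616.
By linearity of expectation: E[X] = Σ_H E[X_H] = 653837184000 · p^{16} = 653837184000 · 152587890625/18446744073709551616 = 97429332733154296875/18014398509481984.
Numerically: E[X] ≈ 5408.4.

E[X] = 653837184000 · (5/16)^{16} = 97429332733154296875/18014398509481984 ≈ 5408.4.


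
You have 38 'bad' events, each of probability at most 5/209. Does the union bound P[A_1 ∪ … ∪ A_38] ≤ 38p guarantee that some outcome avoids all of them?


Union bound: P[∪_{i=1}^{38} A_i] ≤ Σ_i P[A_i] ≤ 38·p = 38·(5/209) = 10/11.
Numerically: 10/11 ≈ 0.9090909.
Is 10/11 < 1? YES.
Since P[∪ A_i] ≤ 10/11 < 1, the complement has P[∩ A_i^c] ≥ 1 − 10/11 = 1/11 > 0, so some outcome avoids every A_i.

38·p = 10/11 ≈ 0.9090909; existence CERTIFIED by the union bound.


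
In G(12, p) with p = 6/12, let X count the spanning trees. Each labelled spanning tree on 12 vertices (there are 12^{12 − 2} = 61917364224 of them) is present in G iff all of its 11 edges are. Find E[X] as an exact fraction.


K_12 has 12^{12 − 2} = 61917364224 labelled spanning trees.
For each such spanning tree H, let X_H = 1 if all 11 edges of H are present in G. Then P[X_H = 1] = p^{11} = (1/2)^{11} = 1/2048.
By linearity: E[X] = Σ_H E[X_H] = 61917364224 · p^{11} = 61917364224 · 1/2048 = 30233088.
Numerically: E[X] ≈ 3.023e+07.

E[X] = 61917364224 · (1/2)^{11} = 30233088 ≈ 3.023e+07.


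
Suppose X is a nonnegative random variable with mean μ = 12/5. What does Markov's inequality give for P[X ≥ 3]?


μ = E[X] = 12/5, a = 3.
Markov: P[X ≥ 3] ≤ μ/a = (12/5)/3 = 4/5.
Numerically: ≈ 0.8000.
(Since a = 3 > μ = 2.4000, the bound 4/5 is < 1 and informative.)

P[X ≥ 3] ≤ 4/5 ≈ 0.8000.


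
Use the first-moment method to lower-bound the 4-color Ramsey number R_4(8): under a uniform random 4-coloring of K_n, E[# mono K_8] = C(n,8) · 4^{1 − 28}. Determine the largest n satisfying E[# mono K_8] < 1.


We need C(n, 8) · 4^{1 − 28} < 1, i.e. C(n, 8) < 4^{28 − 1} = 18014398509481984.
Check values of n near the boundary:
  n = 404: C(404, 8) = 16415071523485570; 16415071523485570 < 18014398509481984? YES
  n = 405: C(405, 8) = 16745853821188050; 16745853821188050 < 18014398509481984? YES
  n = 406: C(406, 8) = 17082453897995850; 17082453897995850 < 18014398509481984? YES
  n = 407: C(407, 8) = 17424959239309050; 17424959239309050 < 18014398509481984? YES
  n = 408: C(408, 8) = 17773458424095231; 17773458424095231 < 18014398509481984? YES
  n = 409: C(409, 8) = 18128041135797879; 18128041135797879 < 18014398509481984? NO
The largest n with C(n, 8) < 18014398509481984 is n = 408 (where E[X] = 17773458424095231/18014398509481984 ≈ 0.986625). Hence R_4(8) > 408, i.e. R_4(8) ≥ 409.

Largest n = 408; hence R_4(8) > 408.


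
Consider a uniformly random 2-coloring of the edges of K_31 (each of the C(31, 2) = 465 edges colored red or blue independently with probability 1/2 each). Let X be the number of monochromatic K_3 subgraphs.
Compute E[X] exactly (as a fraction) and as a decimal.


Let X = Σ_S X_S over the C(31, 3) = 4495 subsets S of size 3, where X_S = 1 if the K_3 on S is monochromatic.
For a fixed S, the K_3 on S has C(3, 2) = 3 edges. P[all 3 edges red] = (1/2)^3, and likewise for blue, so P[monochromatic] = 2·(1/2)^3 = 2^{1 − 3} = 1/4.
By linearity: E[X] = C(31, 3) · 2^{1 − 3} = 4495 · 1/4 = 4495/4.
Numerically: E[X] ≈ 1123.750000.

E[X] = C(31,3)·2^(1−C(3,2)) = 4495/4 ≈ 1123.750000.


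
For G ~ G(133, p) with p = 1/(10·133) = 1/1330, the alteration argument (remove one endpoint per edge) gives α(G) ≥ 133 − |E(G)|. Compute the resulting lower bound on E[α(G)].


E[|E(G)|] = C(133, 2)·p = 8778 · (1/1330) = 33/5.
E[α(G)] ≥ n − E[|E(G)|] = 133 − 33/5 = 632/5.
Numerically: ≈ 126.400.
(This is only a lower bound; the true E[α(G)] may be larger.)

E[α(G)] ≥ 632/5 ≈ 126.400.


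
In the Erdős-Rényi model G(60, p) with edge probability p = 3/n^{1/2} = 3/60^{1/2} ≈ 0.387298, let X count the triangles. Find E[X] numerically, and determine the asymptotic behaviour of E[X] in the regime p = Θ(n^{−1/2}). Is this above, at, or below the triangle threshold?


Number of potential triangles: C(60, 3) = 34220.
Each occurs with probability p³ ≈ (0.387298)³ ≈ 5.80947502e-02.
By linearity: E[X] = C(60, 3)·p³ ≈ 34220 · 5.80947502e-02 ≈ 1988.002352.
Since α = 1/2 < 1, p = c/n^{1/2} ≫ 1/n is above the triangle threshold p ~ 1/n. Asymptotically E[X] ~ (c³/6)·n^{3(1−α)} = (3³/6)·n^{1.5} → ∞; triangles are abundant w.h.p.

E[X] ≈ 1988.002352; in regime p = Θ(1/n^{1/2}) E[X] diverges (above the triangle threshold p ~ 1/n).


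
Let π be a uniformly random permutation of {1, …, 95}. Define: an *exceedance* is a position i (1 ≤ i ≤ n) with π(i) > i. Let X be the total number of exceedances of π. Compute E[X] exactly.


Write X = Σ_{i=1}^{95} X_i, where X_i = 1_{π(i) > i}.
For each fixed i, π(i) is uniform over {1, …, 95} (marginal of a uniform permutation), so P[π(i) > i] = (n − i)/n. Summing: Σ_{i=1}^{95} (n − i)/n = (0 + 1 + … + 94)/95 = 95(95 − 1)/(2·95) = (95 − 1)/2.
Hence E[X] = Σ_{i=1}^{95} (95 − i)/95 = 47 ≈ 47.000.

E[X] = 47 = 47.000.


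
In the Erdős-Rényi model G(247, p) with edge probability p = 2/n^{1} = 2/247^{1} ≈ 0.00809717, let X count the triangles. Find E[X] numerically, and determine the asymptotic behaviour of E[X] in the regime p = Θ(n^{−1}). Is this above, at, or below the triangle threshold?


Number of potential triangles: C(247, 3) = 2481115.
Each occurs with probability p³ ≈ (0.00809717)³ ≈ 5.30883377e-07.
By linearity: E[X] = C(247, 3)·p³ ≈ 2481115 · 5.30883377e-07 ≈ 1.317183.
Here α = 1, so p = 2/n is exactly at the triangle threshold p ~ 1/n. Asymptotically E[X] → c³/6 = 2³/6 = 4/3 ≈ 1.333333, a bounded constant. In this regime the triangle count is asymptotically Poisson(c³/6).

E[X] ≈ 1.317183; in regime p = Θ(1/n^{1}) E[X] stays bounded (at the triangle threshold p ~ 1/n).


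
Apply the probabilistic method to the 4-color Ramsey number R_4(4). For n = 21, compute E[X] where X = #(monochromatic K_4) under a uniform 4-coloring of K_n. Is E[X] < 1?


E[X] = C(21, 4) · 4^{1 − 6} = 5985 · 4^{−5} = 5985/1024.
As a reduced fraction: E[X] = 5985/1024 ≈ 5.8447.
Is E[X] < 1? NO.
Since E[X] ≥ 1, the first-moment bound is inconclusive at n = 21; it does NOT by itself certify R_4(4) > 21.

E[X] = 5985/1024 ≈ 5.8447; E[X] ≥ 1; first-moment method inconclusive here.


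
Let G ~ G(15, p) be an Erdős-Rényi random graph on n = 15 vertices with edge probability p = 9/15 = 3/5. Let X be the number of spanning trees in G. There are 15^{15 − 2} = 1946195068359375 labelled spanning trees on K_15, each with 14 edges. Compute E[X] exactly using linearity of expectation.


K_15 has 15^{15 − 2} = 1946195068359375 labelled spanning trees.
For each such spanning tree H, let X_H = 1 if all 14 edges of H are present in G. Then P[X_H = 1] = p^{14} = (3/5)^{14} = 4782969/6103515625.
By linearity: E[X] = Σ_H E[X_H] = 1946195068359375 · p^{14} = 1946195068359375 · 4782969/6103515625 = 7625597484987/5.
Numerically: E[X] ≈ 1.53e+12.

E[X] = 1946195068359375 · (3/5)^{14} = 7625597484987/5 ≈ 1.53e+12.


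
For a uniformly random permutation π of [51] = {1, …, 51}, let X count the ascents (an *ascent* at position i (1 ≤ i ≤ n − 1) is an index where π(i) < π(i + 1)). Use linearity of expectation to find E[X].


Write X = Σ X_I over i = 1, …, 50, with X_I the indicator of one ascent.
There are 50 indicators.
For each fixed i, the pair (π(i), π(i+1)) is a uniformly random ordered pair of distinct values from {1, …, 51}; by symmetry P[π(i) < π(i+1)] = 1/2.
By linearity: E[X] = 50 · (1/2) = (51 − 1) · (1/2) = 25 ≈ 25.000000.

E[X] = 25 = 25.000000.


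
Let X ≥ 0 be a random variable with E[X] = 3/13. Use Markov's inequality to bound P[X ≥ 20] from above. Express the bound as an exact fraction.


μ = E[X] = 3/13, a = 20.
Markov: P[X ≥ 20] ≤ μ/a = (3/13)/20 = 3/260.
Numerically: ≈ 0.011538.
(Since a = 20 > μ = 0.230769, the bound 3/260 is < 1 and informative.)

P[X ≥ 20] ≤ 3/260 ≈ 0.011538.


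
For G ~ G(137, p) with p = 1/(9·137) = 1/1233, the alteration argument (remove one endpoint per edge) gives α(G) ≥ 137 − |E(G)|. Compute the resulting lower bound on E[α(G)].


E[|E(G)|] = C(137, 2)·p = 9316 · (1/1233) = 68/9.
E[α(G)] ≥ n − E[|E(G)|] = 137 − 68/9 = 1165/9.
Numerically: ≈ 129.444444.
(This is only a lower bound; the true E[α(G)] may be larger.)

E[α(G)] ≥ 1165/9 ≈ 129.444444.


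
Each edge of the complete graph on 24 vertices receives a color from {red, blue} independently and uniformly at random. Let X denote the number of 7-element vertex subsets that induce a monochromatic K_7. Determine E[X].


Let X = Σ_S X_S over the C(24, 7) = 346104 subsets S of size 7, where X_S = 1 if the K_7 on S is monochromatic.
For a fixed S, the K_7 on S has C(7, 2) = 21 edges. P[all 21 edges red] = (1/2)^21, and likewise for blue, so P[monochromatic] = 2·(1/2)^21 = 2^{1 − 21} = 1/1048576.
Summing: E[X] = C(24, 7) · 2^{1 − 21} = 346104 · 1/1048576 = 43263/131072.
Numerically: E[X] ≈ 0.3301.

E[X] = C(24,7)·2^(1−C(7,2)) = 43263/131072 ≈ 0.3301.


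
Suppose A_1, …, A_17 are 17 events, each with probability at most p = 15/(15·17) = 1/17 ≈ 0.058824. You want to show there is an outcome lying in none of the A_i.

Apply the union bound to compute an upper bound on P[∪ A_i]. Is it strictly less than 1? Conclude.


Union bound: P[∪_{i=1}^{17} A_i] ≤ Σ_i P[A_i] ≤ 17·p = 17·(1/17) = 1.
Numerically: 1 ≈ 1.000000.
Is 1 < 1? NO.
Since the bound 1 is ≥ 1, the union bound is uninformative here; it does NOT by itself certify existence.

17·p = 1 ≈ 1.000000; existence NOT certified by the union bound.


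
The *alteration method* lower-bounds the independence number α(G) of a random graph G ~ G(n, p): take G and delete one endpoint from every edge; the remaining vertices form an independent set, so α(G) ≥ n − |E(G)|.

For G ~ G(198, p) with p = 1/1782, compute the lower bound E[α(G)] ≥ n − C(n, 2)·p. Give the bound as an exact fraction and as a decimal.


E[|E(G)|] = C(198, 2)·p = 19503 · (1/1782) = 197/18.
E[α(G)] ≥ n − E[|E(G)|] = 198 − 197/18 = 3367/18.
Numerically: ≈ 187.056.
(This is only a lower bound; the true E[α(G)] may be larger.)

E[α(G)] ≥ 3367/18 ≈ 187.056.


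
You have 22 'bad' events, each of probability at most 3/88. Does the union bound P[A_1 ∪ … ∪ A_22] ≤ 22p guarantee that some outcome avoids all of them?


Union bound: P[∪_{i=1}^{22} A_i] ≤ Σ_i P[A_i] ≤ 22·p = 22·(3/88) = 3/4.
Numerically: 3/4 ≈ 0.750.
Is 3/4 < 1? YES.
Since P[∪ A_i] ≤ 3/4 < 1, the complement has P[∩ A_i^c] ≥ 1 − 3/4 = 1/4 > 0, so some outcome avoids every A_i.

22·p = 3/4 ≈ 0.750; existence CERTIFIED by the union bound.


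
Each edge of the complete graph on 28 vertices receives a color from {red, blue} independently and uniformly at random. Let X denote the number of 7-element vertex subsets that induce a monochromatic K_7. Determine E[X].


Let X = Σ_S X_S over the C(28, 7) = 1184040 subsets S of size 7, where X_S = 1 if the K_7 on S is monochromatic.
For a fixed S, the K_7 on S has C(7, 2) = 21 edges. P[all 21 edges red] = (1/2)^21, and likewise for blue, so P[monochromatic] = 2·(1/2)^21 = 2^{1 − 21} = 1/1048576.
By linearity: E[X] = C(28, 7) · 2^{1 − 21} = 1184040 · 1/1048576 = 148005/131072.
Numerically: E[X] ≈ 1.129189.

E[X] = C(28,7)·2^(1−C(7,2)) = 148005/131072 ≈ 1.129189.


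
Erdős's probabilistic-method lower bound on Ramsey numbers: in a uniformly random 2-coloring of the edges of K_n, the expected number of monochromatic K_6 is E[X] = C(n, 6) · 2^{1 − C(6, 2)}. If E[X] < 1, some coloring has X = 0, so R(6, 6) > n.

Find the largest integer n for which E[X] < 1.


We need C(n, 6) · 2^{1 − 15} < 1, i.e. C(n, 6) < 2^{15 − 1} = 16384.
Check values of n near the boundary:
  n = 15: C(15, 6) = 5005; 5005 < 16384? YES
  n = 16: C(16, 6) = 8008; 8008 < 16384? YES
  n = 17: C(17, 6) = 12376; 12376 < 16384? YES
  n = 18: C(18, 6) = 18564; 18564 < 16384? NO
  n = 19: C(19, 6) = 27132; 27132 < 16384? NO
  n = 20: C(20, 6) = 38760; 38760 < 16384? NO
The largest n with C(n, 6) < 16384 is n = 17 (where E[X] = 1547/2048 ≈ 0.755371). Hence R(6, 6) > 17, i.e. R(6, 6) ≥ 18.

Largest n = 17; hence R(6, 6) > 17.


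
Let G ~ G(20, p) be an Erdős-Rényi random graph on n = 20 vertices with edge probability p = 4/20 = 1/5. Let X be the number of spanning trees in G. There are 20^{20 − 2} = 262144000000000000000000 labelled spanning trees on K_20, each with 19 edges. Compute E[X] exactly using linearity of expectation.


K_20 has 20^{20 − 2} = 262144000000000000000000 labelled spanning trees.
For each such spanning tree H, let X_H = 1 if all 19 edges of H are present in G. Then P[X_H = 1] = p^{19} = (1/5)^{19} = 1/19073486328125.
By linearity: E[X] = Σ_H E[X_H] = 262144000000000000000000 · p^{19} = 262144000000000000000000 · 1/19073486328125 = 68719476736/5.
Numerically: E[X] ≈ 1.3744e+10.

E[X] = 262144000000000000000000 · (1/5)^{19} = 68719476736/5 ≈ 1.3744e+10.


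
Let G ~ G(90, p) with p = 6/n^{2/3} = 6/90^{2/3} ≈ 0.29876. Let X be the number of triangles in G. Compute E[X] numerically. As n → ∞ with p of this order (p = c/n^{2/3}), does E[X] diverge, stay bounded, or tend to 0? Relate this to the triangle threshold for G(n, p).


Number of potential triangles: C(90, 3) = 117480.
Each occurs with probability p³ ≈ (0.29876)³ ≈ 2.6666667e-02.
By linearity: E[X] = C(90, 3)·p³ ≈ 117480 · 2.6666667e-02 ≈ 3132.80000.
Since α = 2/3 < 1, p = c/n^{2/3} ≫ 1/n is above the triangle threshold p ~ 1/n. Asymptotically E[X] ~ (c³/6)·n^{3(1−α)} = (6³/6)·n^{1} → ∞; triangles are abundant w.h.p.

E[X] ≈ 3132.80000; in regime p = Θ(1/n^{2/3}) E[X] diverges (above the triangle threshold p ~ 1/n).


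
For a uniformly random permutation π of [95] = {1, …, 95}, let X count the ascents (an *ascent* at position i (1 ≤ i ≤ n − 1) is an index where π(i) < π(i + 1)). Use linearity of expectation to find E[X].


Write X = Σ X_I over i = 1, …, 94, with X_I the indicator of one ascent.
There are 94 indicators.
For each fixed i, the pair (π(i), π(i+1)) is a uniformly random ordered pair of distinct values from {1, …, 95}; by symmetry P[π(i) < π(i+1)] = 1/2.
By linearity: E[X] = 94 · (1/2) = (95 − 1) · (1/2) = 47 ≈ 47.00000.

E[X] = 47 = 47.00000.


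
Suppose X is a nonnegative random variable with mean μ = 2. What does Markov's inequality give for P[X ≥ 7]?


μ = E[X] = 2, a = 7.
Markov: P[X ≥ 7] ≤ μ/a = (2)/7 = 2/7.
Numerically: ≈ 0.2857.
(Since a = 7 > μ = 2.0000, the bound 2/7 is < 1 and informative.)

P[X ≥ 7] ≤ 2/7 ≈ 0.2857.


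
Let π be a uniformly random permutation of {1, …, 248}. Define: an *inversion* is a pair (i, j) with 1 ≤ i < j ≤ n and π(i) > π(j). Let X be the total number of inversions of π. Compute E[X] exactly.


Write X = Σ X_I over the C(248, 2) = 30628 pairs i < j, with X_I the indicator of one inversion.
There are 30628 indicators.
For each fixed pair i < j, the values π(i) and π(j) are two distinct elements of {1, …, 248} in uniformly random order; by symmetry P[π(i) > π(j)] = 1/2.
By linearity: E[X] = 30628 · (1/2) = C(248, 2) · (1/2) = 30628/2 = 15314 ≈ 15314.00000.

E[X] = 15314 = 15314.00000.


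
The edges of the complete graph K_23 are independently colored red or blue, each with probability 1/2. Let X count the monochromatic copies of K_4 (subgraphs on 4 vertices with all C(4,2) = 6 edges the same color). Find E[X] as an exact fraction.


Let X = Σ_S X_S over the C(23, 4) = 8855 subsets S of size 4, where X_S = 1 if the K_4 on S is monochromatic.
For a fixed S, the K_4 on S has C(4, 2) = 6 edges. P[all 6 edges red] = (1/2)^6, and likewise for blue, so P[monochromatic] = 2·(1/2)^6 = 2^{1 − 6} = 1/32.
By linearity: E[X] = C(23, 4) · 2^{1 − 6} = 8855 · 1/32 = 8855/32.
Numerically: E[X] ≈ 276.71875.

E[X] = C(23,4)·2^(1−C(4,2)) = 8855/32 ≈ 276.71875.


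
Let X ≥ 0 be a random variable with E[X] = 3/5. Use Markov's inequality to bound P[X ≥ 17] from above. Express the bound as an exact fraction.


μ = E[X] = 3/5, a = 17.
Markov: P[X ≥ 17] ≤ μ/a = (3/5)/17 = 3/85.
Numerically: ≈ 0.035.
(Since a = 17 > μ = 0.600, the bound 3/85 is < 1 and informative.)

P[X ≥ 17] ≤ 3/85 ≈ 0.035.


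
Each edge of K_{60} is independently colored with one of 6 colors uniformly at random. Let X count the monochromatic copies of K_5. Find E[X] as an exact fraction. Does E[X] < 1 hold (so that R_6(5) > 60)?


E[X] = C(60, 5) · 6^{1 − 10} = 5461512 · 6^{−9} = 5461512/10077696.
As a reduced fraction: E[X] = 227563/419904 ≈ 0.541941.
Is E[X] < 1? YES.
Since E[X] < 1, there exists a 6-coloring of K_{60} with no monochromatic K_5; hence R_6(5) > 60.

E[X] = 227563/419904 ≈ 0.541941; E[X] < 1, so R_6(5) > 60.


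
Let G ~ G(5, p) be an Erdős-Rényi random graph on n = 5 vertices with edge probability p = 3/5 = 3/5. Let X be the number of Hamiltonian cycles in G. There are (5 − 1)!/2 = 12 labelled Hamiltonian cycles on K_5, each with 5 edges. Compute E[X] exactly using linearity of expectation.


K_5 has (5 − 1)!/2 = 12 labelled Hamiltonian cycles.
For each such Hamiltonian cycle H, let X_H = 1 if all 5 edges of H are present in G. Then P[X_H = 1] = p^{5} = (3/5)^{5} = 243/3125.
Summing the indicators: E[X] = Σ_H E[X_H] = 12 · p^{5} = 12 · 243/3125 = 2916/3125.
Numerically: E[X] ≈ 0.93312.

E[X] = 12 · (3/5)^{5} = 2916/3125 ≈ 0.93312.


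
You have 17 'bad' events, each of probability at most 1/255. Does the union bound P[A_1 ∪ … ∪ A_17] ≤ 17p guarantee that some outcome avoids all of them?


Union bound: P[∪_{i=1}^{17} A_i] ≤ Σ_i P[A_i] ≤ 17·p = 17·(1/255) = 1/15.
Numerically: 1/15 ≈ 0.06667.
Is 1/15 < 1? YES.
Since P[∪ A_i] ≤ 1/15 < 1, the complement has P[∩ A_i^c] ≥ 1 − 1/15 = 14/15 > 0, so some outcome avoids every A_i.

17·p = 1/15 ≈ 0.06667; existence CERTIFIED by the union bound.


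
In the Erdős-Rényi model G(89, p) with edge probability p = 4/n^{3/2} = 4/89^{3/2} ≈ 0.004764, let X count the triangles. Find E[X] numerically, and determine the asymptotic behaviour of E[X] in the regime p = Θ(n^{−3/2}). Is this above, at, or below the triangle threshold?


Number of potential triangles: C(89, 3) = 113564.
Each occurs with probability p³ ≈ (0.004764)³ ≈ 1.081247e-07.
By linearity: E[X] = C(89, 3)·p³ ≈ 113564 · 1.081247e-07 ≈ 0.0123.
Since α = 3/2 > 1, p = c/n^{3/2} = o(1/n) is below the triangle threshold p ~ 1/n. Asymptotically E[X] ~ (c³/6)·n^{3(1−α)} = (4³/6)·n^{-1.5} → 0, so by Markov's inequality G has no triangles w.h.p.

E[X] ≈ 0.0123; in regime p = Θ(1/n^{3/2}) E[X] tends to 0 (below the triangle threshold p ~ 1/n).


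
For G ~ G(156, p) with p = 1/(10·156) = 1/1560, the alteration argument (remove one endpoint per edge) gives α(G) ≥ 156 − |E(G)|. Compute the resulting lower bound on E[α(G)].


E[|E(G)|] = C(156, 2)·p = 12090 · (1/1560) = 31/4.
E[α(G)] ≥ n − E[|E(G)|] = 156 − 31/4 = 593/4.
Numerically: ≈ 148.250.
(This is only a lower bound; the true E[α(G)] may be larger.)

E[α(G)] ≥ 593/4 ≈ 148.250.


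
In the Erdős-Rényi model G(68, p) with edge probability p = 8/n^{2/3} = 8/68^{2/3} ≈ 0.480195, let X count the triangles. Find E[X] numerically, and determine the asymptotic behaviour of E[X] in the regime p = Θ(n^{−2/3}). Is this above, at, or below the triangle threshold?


Number of potential triangles: C(68, 3) = 50116.
Each occurs with probability p³ ≈ (0.480195)³ ≈ 1.10726644e-01.
By linearity: E[X] = C(68, 3)·p³ ≈ 50116 · 1.10726644e-01 ≈ 5549.176471.
Since α = 2/3 < 1, p = c/n^{2/3} ≫ 1/n is above the triangle threshold p ~ 1/n. Asymptotically E[X] ~ (c³/6)·n^{3(1−α)} = (8³/6)·n^{1} → ∞; triangles are abundant w.h.p.

E[X] ≈ 5549.176471; in regime p = Θ(1/n^{2/3}) E[X] diverges (above the triangle threshold p ~ 1/n).


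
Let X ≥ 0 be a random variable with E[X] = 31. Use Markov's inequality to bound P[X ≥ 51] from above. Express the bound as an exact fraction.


μ = E[X] = 31, a = 51.
Markov: P[X ≥ 51] ≤ μ/a = (31)/51 = 31/51.
Numerically: ≈ 0.608.
(Since a = 51 > μ = 31.000, the bound 31/51 is < 1 and informative.)

P[X ≥ 51] ≤ 31/51 ≈ 0.608.


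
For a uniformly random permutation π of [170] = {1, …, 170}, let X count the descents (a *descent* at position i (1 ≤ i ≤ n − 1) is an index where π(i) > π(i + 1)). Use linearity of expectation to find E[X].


Write X = Σ X_I over i = 1, …, 169, with X_I the indicator of one descent.
There are 169 indicators.
For each fixed i, the pair (π(i), π(i+1)) is a uniformly random ordered pair of distinct values from {1, …, 170}; by symmetry P[π(i) > π(i+1)] = 1/2.
By linearity: E[X] = 169 · (1/2) = (170 − 1) · (1/2) = 169/2 ≈ 84.500000.

E[X] = 169/2 = 84.500000.


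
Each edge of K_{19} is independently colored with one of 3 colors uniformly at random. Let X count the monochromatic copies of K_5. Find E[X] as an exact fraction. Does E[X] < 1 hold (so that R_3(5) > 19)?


E[X] = C(19, 5) · 3^{1 − 10} = 11628 · 3^{−9} = 11628/19683.
As a reduced fraction: E[X] = 1292/2187 ≈ 0.5908.
Is E[X] < 1? YES.
Since E[X] < 1, there exists a 3-coloring of K_{19} with no monochromatic K_5; hence R_3(5) > 19.

E[X] = 1292/2187 ≈ 0.5908; E[X] < 1, so R_3(5) > 19.


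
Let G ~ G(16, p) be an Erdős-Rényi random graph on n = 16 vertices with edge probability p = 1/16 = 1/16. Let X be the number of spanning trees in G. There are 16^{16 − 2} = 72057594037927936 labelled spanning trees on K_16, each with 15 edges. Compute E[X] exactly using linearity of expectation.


K_16 has 16^{16 − 2} = 72057594037927936 labelled spanning trees.
For each such spanning tree H, let X_H = 1 if all 15 edges of H are present in G. Then P[X_H = 1] = p^{15} = (1/16)^{15} = 1/1152921504606846976.
Summing the indicators: E[X] = Σ_H E[X_H] = 72057594037927936 · p^{15} = 72057594037927936 · 1/1152921504606846976 = 1/16.
Numerically: E[X] ≈ 0.0625.

E[X] = 72057594037927936 · (1/16)^{15} = 1/16 ≈ 0.0625.


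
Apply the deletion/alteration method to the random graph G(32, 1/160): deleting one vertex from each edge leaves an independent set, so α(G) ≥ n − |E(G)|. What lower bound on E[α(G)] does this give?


E[|E(G)|] = C(32, 2)·p = 496 · (1/160) = 31/10.
E[α(G)] ≥ n − E[|E(G)|] = 32 − 31/10 = 289/10.
Numerically: ≈ 28.900.
(This is only a lower bound; the true E[α(G)] may be larger.)

E[α(G)] ≥ 289/10 ≈ 28.900.


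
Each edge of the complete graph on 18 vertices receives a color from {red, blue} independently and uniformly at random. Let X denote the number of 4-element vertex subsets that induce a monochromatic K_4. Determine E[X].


Let X = Σ_S X_S over the C(18, 4) = 3060 subsets S of size 4, where X_S = 1 if the K_4 on S is monochromatic.
For a fixed S, the K_4 on S has C(4, 2) = 6 edges. P[all 6 edges red] = (1/2)^6, and likewise for blue, so P[monochromatic] = 2·(1/2)^6 = 2^{1 − 6} = 1/32.
Summing: E[X] = C(18, 4) · 2^{1 − 6} = 3060 · 1/32 = 765/8.
Numerically: E[X] ≈ 95.6250.

E[X] = C(18,4)·2^(1−C(4,2)) = 765/8 ≈ 95.6250.


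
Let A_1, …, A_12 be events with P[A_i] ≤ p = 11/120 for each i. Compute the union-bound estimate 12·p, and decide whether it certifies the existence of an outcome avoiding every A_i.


Union bound: P[∪_{i=1}^{12} A_i] ≤ Σ_i P[A_i] ≤ 12·p = 12·(11/120) = 11/10.
Numerically: 11/10 ≈ 1.1000000.
Is 11/10 < 1? NO.
Since the bound 11/10 is ≥ 1, the union bound is uninformative here; it does NOT by itself certify existence.

12·p = 11/10 ≈ 1.1000000; existence NOT certified by the union bound.


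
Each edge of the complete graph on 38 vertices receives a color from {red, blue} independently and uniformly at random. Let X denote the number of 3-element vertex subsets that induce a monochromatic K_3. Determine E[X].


Let X = Σ_S X_S over the C(38, 3) = 8436 subsets S of size 3, where X_S = 1 if the K_3 on S is monochromatic.
For a fixed S, the K_3 on S has C(3, 2) = 3 edges. P[all 3 edges red] = (1/2)^3, and likewise for blue, so P[monochromatic] = 2·(1/2)^3 = 2^{1 − 3} = 1/4.
By linearity of expectation: E[X] = C(38, 3) · 2^{1 − 3} = 8436 · 1/4 = 2109.
Numerically: E[X] ≈ 2109.0000.

E[X] = C(38,3)·2^(1−C(3,2)) = 2109 ≈ 2109.0000.


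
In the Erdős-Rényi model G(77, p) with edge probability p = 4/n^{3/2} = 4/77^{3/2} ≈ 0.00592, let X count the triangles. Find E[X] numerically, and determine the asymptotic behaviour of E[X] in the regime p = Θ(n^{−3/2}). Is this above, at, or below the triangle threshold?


Number of potential triangles: C(77, 3) = 73150.
Each occurs with probability p³ ≈ (0.00592)³ ≈ 2.07478e-07.
By linearity: E[X] = C(77, 3)·p³ ≈ 73150 · 2.07478e-07 ≈ 0.015.
Since α = 3/2 > 1, p = c/n^{3/2} = o(1/n) is below the triangle threshold p ~ 1/n. Asymptotically E[X] ~ (c³/6)·n^{3(1−α)} = (4³/6)·n^{-1.5} → 0, so by Markov's inequality G has no triangles w.h.p.

E[X] ≈ 0.015; in regime p = Θ(1/n^{3/2}) E[X] tends to 0 (below the triangle threshold p ~ 1/n).


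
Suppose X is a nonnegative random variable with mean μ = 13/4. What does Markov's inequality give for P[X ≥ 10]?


μ = E[X] = 13/4, a = 10.
Markov: P[X ≥ 10] ≤ μ/a = (13/4)/10 = 13/40.
Numerically: ≈ 0.3250.
(Since a = 10 > μ = 3.2500, the bound 13/40 is < 1 and informative.)

P[X ≥ 10] ≤ 13/40 ≈ 0.3250.


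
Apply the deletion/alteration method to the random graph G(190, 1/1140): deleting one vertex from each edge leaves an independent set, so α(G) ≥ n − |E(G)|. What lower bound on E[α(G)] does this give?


E[|E(G)|] = C(190, 2)·p = 17955 · (1/1140) = 63/4.
E[α(G)] ≥ n − E[|E(G)|] = 190 − 63/4 = 697/4.
Numerically: ≈ 174.25000.
(This is only a lower bound; the true E[α(G)] may be larger.)

E[α(G)] ≥ 697/4 ≈ 174.25000.


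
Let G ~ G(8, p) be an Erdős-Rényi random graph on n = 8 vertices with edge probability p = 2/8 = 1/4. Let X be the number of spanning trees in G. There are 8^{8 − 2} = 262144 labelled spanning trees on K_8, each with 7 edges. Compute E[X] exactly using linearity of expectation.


K_8 has 8^{8 − 2} = 262144 labelled spanning trees.
For each such spanning tree H, let X_H = 1 if all 7 edges of H are present in G. Then P[X_H = 1] = p^{7} = (1/4)^{7} = 1/16384.
By linearity: E[X] = Σ_H E[X_H] = 262144 · p^{7} = 262144 · 1/16384 = 16.
Numerically: E[X] ≈ 16.

E[X] = 262144 · (1/4)^{7} = 16 ≈ 16.


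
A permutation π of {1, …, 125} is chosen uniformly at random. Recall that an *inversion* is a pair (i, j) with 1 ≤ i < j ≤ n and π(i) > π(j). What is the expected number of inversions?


Write X = Σ X_I over the C(125, 2) = 7750 pairs i < j, with X_I the indicator of one inversion.
There are 7750 indicators.
For each fixed pair i < j, the values π(i) and π(j) are two distinct elements of {1, …, 125} in uniformly random order; by symmetry P[π(i) > π(j)] = 1/2.
By linearity: E[X] = 7750 · (1/2) = C(125, 2) · (1/2) = 7750/2 = 3875 ≈ 3875.00000.

E[X] = 3875 = 3875.00000.


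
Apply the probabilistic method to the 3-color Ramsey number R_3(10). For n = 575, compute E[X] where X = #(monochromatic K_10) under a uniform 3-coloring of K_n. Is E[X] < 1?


E[X] = C(575, 10) · 3^{1 − 45} = 1006325345561406175305 · 3^{−44} = 1006325345561406175305/984770902183611232881.
As a reduced fraction: E[X] = 111813927284600686145/109418989131512359209 ≈ 1.02189.
Is E[X] < 1? NO.
Since E[X] ≥ 1, the first-moment bound is inconclusive at n = 575; it does NOT by itself certify R_3(10) > 575.

E[X] = 111813927284600686145/109418989131512359209 ≈ 1.02189; E[X] ≥ 1; first-moment method inconclusive here.


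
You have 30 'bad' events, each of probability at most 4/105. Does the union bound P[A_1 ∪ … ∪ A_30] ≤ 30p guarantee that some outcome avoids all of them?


Union bound: P[∪_{i=1}^{30} A_i] ≤ Σ_i P[A_i] ≤ 30·p = 30·(4/105) = 8/7.
Numerically: 8/7 ≈ 1.1428571.
Is 8/7 < 1? NO.
Since the bound 8/7 is ≥ 1, the union bound is uninformative here; it does NOT by itself certify existence.

30·p = 8/7 ≈ 1.1428571; existence NOT certified by the union bound.


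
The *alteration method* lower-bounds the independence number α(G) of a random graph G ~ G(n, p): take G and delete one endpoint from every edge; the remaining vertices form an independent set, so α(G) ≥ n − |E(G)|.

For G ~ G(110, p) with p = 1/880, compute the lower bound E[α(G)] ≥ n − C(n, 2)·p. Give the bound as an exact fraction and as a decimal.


E[|E(G)|] = C(110, 2)·p = 5995 · (1/880) = 109/16.
E[α(G)] ≥ n − E[|E(G)|] = 110 − 109/16 = 1651/16.
Numerically: ≈ 103.187500.
(This is only a lower bound; the true E[α(G)] may be larger.)

E[α(G)] ≥ 1651/16 ≈ 103.187500.


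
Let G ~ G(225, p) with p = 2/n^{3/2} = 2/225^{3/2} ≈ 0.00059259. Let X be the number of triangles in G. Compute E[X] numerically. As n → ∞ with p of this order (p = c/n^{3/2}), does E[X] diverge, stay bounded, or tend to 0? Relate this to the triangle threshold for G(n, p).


Number of potential triangles: C(225, 3) = 1873200.
Each occurs with probability p³ ≈ (0.00059259)³ ≈ 2.0809836e-10.
By linearity: E[X] = C(225, 3)·p³ ≈ 1873200 · 2.0809836e-10 ≈ 0.00039.
Since α = 3/2 > 1, p = c/n^{3/2} = o(1/n) is below the triangle threshold p ~ 1/n. Asymptotically E[X] ~ (c³/6)·n^{3(1−α)} = (2³/6)·n^{-1.5} → 0, so by Markov's inequality G has no triangles w.h.p.

E[X] ≈ 0.00039; in regime p = Θ(1/n^{3/2}) E[X] tends to 0 (below the triangle threshold p ~ 1/n).
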